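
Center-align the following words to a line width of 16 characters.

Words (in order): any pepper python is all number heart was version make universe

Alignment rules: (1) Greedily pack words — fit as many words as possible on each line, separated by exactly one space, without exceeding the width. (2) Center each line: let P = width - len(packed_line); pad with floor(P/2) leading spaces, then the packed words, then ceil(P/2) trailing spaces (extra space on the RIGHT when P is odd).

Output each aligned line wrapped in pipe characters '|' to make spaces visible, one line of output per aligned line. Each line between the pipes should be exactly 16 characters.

Answer: |   any pepper   |
| python is all  |
|number heart was|
|  version make  |
|    universe    |

Derivation:
Line 1: ['any', 'pepper'] (min_width=10, slack=6)
Line 2: ['python', 'is', 'all'] (min_width=13, slack=3)
Line 3: ['number', 'heart', 'was'] (min_width=16, slack=0)
Line 4: ['version', 'make'] (min_width=12, slack=4)
Line 5: ['universe'] (min_width=8, slack=8)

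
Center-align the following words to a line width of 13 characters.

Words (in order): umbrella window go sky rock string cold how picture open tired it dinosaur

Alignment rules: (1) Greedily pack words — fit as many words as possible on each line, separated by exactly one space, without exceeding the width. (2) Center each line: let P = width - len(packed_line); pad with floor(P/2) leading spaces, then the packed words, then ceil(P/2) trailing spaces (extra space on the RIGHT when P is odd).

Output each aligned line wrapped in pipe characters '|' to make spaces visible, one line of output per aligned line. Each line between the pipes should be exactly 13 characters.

Line 1: ['umbrella'] (min_width=8, slack=5)
Line 2: ['window', 'go', 'sky'] (min_width=13, slack=0)
Line 3: ['rock', 'string'] (min_width=11, slack=2)
Line 4: ['cold', 'how'] (min_width=8, slack=5)
Line 5: ['picture', 'open'] (min_width=12, slack=1)
Line 6: ['tired', 'it'] (min_width=8, slack=5)
Line 7: ['dinosaur'] (min_width=8, slack=5)

Answer: |  umbrella   |
|window go sky|
| rock string |
|  cold how   |
|picture open |
|  tired it   |
|  dinosaur   |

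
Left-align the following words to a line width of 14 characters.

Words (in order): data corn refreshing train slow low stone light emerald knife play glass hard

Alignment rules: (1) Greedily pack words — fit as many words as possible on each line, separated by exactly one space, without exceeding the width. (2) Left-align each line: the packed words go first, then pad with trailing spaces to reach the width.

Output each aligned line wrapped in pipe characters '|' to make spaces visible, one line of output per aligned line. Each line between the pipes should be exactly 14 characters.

Answer: |data corn     |
|refreshing    |
|train slow low|
|stone light   |
|emerald knife |
|play glass    |
|hard          |

Derivation:
Line 1: ['data', 'corn'] (min_width=9, slack=5)
Line 2: ['refreshing'] (min_width=10, slack=4)
Line 3: ['train', 'slow', 'low'] (min_width=14, slack=0)
Line 4: ['stone', 'light'] (min_width=11, slack=3)
Line 5: ['emerald', 'knife'] (min_width=13, slack=1)
Line 6: ['play', 'glass'] (min_width=10, slack=4)
Line 7: ['hard'] (min_width=4, slack=10)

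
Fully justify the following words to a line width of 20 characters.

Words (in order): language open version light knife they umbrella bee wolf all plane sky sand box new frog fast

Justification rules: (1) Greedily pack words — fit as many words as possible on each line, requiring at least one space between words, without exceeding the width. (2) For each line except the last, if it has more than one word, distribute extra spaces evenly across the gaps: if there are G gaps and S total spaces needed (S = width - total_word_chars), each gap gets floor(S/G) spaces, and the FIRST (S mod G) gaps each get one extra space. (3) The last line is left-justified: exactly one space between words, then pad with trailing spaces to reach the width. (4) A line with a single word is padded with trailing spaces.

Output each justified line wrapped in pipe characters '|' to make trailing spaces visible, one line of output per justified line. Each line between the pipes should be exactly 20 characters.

Answer: |language        open|
|version  light knife|
|they   umbrella  bee|
|wolf  all  plane sky|
|sand  box  new  frog|
|fast                |

Derivation:
Line 1: ['language', 'open'] (min_width=13, slack=7)
Line 2: ['version', 'light', 'knife'] (min_width=19, slack=1)
Line 3: ['they', 'umbrella', 'bee'] (min_width=17, slack=3)
Line 4: ['wolf', 'all', 'plane', 'sky'] (min_width=18, slack=2)
Line 5: ['sand', 'box', 'new', 'frog'] (min_width=17, slack=3)
Line 6: ['fast'] (min_width=4, slack=16)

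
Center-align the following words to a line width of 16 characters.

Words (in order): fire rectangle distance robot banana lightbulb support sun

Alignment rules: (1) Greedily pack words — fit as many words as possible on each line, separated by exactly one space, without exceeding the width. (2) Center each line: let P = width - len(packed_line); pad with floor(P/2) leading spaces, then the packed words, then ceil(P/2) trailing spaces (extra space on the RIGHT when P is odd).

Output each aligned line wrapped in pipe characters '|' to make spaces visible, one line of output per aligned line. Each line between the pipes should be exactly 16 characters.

Answer: | fire rectangle |
| distance robot |
|banana lightbulb|
|  support sun   |

Derivation:
Line 1: ['fire', 'rectangle'] (min_width=14, slack=2)
Line 2: ['distance', 'robot'] (min_width=14, slack=2)
Line 3: ['banana', 'lightbulb'] (min_width=16, slack=0)
Line 4: ['support', 'sun'] (min_width=11, slack=5)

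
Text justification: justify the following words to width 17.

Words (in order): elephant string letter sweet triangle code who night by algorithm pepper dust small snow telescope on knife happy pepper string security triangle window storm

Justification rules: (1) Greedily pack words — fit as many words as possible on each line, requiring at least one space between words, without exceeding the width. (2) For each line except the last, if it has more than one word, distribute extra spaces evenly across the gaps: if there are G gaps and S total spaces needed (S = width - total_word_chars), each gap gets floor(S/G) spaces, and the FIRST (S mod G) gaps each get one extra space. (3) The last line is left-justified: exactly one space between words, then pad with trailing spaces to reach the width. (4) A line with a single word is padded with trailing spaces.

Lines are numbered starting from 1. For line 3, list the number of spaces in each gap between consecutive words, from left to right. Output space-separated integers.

Line 1: ['elephant', 'string'] (min_width=15, slack=2)
Line 2: ['letter', 'sweet'] (min_width=12, slack=5)
Line 3: ['triangle', 'code', 'who'] (min_width=17, slack=0)
Line 4: ['night', 'by'] (min_width=8, slack=9)
Line 5: ['algorithm', 'pepper'] (min_width=16, slack=1)
Line 6: ['dust', 'small', 'snow'] (min_width=15, slack=2)
Line 7: ['telescope', 'on'] (min_width=12, slack=5)
Line 8: ['knife', 'happy'] (min_width=11, slack=6)
Line 9: ['pepper', 'string'] (min_width=13, slack=4)
Line 10: ['security', 'triangle'] (min_width=17, slack=0)
Line 11: ['window', 'storm'] (min_width=12, slack=5)

Answer: 1 1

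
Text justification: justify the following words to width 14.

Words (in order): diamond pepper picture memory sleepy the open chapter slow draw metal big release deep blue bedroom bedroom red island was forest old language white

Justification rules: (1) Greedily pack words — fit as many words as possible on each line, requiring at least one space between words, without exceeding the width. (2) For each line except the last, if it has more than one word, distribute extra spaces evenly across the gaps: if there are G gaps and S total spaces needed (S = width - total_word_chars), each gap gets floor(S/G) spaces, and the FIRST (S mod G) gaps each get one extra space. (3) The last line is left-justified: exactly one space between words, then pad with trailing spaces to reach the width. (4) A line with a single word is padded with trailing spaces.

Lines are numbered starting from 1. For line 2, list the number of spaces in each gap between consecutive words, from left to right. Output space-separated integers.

Answer: 1

Derivation:
Line 1: ['diamond', 'pepper'] (min_width=14, slack=0)
Line 2: ['picture', 'memory'] (min_width=14, slack=0)
Line 3: ['sleepy', 'the'] (min_width=10, slack=4)
Line 4: ['open', 'chapter'] (min_width=12, slack=2)
Line 5: ['slow', 'draw'] (min_width=9, slack=5)
Line 6: ['metal', 'big'] (min_width=9, slack=5)
Line 7: ['release', 'deep'] (min_width=12, slack=2)
Line 8: ['blue', 'bedroom'] (min_width=12, slack=2)
Line 9: ['bedroom', 'red'] (min_width=11, slack=3)
Line 10: ['island', 'was'] (min_width=10, slack=4)
Line 11: ['forest', 'old'] (min_width=10, slack=4)
Line 12: ['language', 'white'] (min_width=14, slack=0)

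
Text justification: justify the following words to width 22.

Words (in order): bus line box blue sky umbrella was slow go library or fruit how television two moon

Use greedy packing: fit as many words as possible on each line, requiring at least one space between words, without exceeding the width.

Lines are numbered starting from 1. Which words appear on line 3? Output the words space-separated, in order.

Line 1: ['bus', 'line', 'box', 'blue', 'sky'] (min_width=21, slack=1)
Line 2: ['umbrella', 'was', 'slow', 'go'] (min_width=20, slack=2)
Line 3: ['library', 'or', 'fruit', 'how'] (min_width=20, slack=2)
Line 4: ['television', 'two', 'moon'] (min_width=19, slack=3)

Answer: library or fruit how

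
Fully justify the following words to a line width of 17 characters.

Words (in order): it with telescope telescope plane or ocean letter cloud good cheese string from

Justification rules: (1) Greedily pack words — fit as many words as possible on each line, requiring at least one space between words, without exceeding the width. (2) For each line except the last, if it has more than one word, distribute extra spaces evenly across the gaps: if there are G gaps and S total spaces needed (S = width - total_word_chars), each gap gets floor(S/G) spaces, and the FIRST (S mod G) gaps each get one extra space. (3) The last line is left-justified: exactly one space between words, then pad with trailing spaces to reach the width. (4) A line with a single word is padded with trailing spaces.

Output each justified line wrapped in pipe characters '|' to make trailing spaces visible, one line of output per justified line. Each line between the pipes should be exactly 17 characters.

Answer: |it with telescope|
|telescope   plane|
|or  ocean  letter|
|cloud good cheese|
|string from      |

Derivation:
Line 1: ['it', 'with', 'telescope'] (min_width=17, slack=0)
Line 2: ['telescope', 'plane'] (min_width=15, slack=2)
Line 3: ['or', 'ocean', 'letter'] (min_width=15, slack=2)
Line 4: ['cloud', 'good', 'cheese'] (min_width=17, slack=0)
Line 5: ['string', 'from'] (min_width=11, slack=6)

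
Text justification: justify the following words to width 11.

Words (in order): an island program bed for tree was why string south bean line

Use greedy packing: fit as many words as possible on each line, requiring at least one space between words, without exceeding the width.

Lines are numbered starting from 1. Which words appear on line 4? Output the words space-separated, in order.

Line 1: ['an', 'island'] (min_width=9, slack=2)
Line 2: ['program', 'bed'] (min_width=11, slack=0)
Line 3: ['for', 'tree'] (min_width=8, slack=3)
Line 4: ['was', 'why'] (min_width=7, slack=4)
Line 5: ['string'] (min_width=6, slack=5)
Line 6: ['south', 'bean'] (min_width=10, slack=1)
Line 7: ['line'] (min_width=4, slack=7)

Answer: was why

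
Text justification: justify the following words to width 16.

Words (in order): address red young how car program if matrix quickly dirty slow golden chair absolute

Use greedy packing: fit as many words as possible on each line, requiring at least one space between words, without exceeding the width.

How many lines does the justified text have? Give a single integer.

Line 1: ['address', 'red'] (min_width=11, slack=5)
Line 2: ['young', 'how', 'car'] (min_width=13, slack=3)
Line 3: ['program', 'if'] (min_width=10, slack=6)
Line 4: ['matrix', 'quickly'] (min_width=14, slack=2)
Line 5: ['dirty', 'slow'] (min_width=10, slack=6)
Line 6: ['golden', 'chair'] (min_width=12, slack=4)
Line 7: ['absolute'] (min_width=8, slack=8)
Total lines: 7

Answer: 7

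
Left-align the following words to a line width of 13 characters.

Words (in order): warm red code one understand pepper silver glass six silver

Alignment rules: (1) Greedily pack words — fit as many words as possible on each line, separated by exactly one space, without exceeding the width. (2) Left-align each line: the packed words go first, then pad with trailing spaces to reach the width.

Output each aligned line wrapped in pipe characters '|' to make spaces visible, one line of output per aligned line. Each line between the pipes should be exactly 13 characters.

Answer: |warm red code|
|one          |
|understand   |
|pepper silver|
|glass six    |
|silver       |

Derivation:
Line 1: ['warm', 'red', 'code'] (min_width=13, slack=0)
Line 2: ['one'] (min_width=3, slack=10)
Line 3: ['understand'] (min_width=10, slack=3)
Line 4: ['pepper', 'silver'] (min_width=13, slack=0)
Line 5: ['glass', 'six'] (min_width=9, slack=4)
Line 6: ['silver'] (min_width=6, slack=7)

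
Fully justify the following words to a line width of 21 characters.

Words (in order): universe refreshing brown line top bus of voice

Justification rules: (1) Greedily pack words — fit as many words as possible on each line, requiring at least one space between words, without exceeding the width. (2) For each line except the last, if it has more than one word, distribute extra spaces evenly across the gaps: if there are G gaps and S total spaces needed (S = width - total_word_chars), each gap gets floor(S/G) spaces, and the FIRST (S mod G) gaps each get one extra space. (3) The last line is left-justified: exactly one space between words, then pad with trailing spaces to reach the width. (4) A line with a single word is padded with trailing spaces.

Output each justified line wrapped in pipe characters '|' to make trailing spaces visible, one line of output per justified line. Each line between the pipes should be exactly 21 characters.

Line 1: ['universe', 'refreshing'] (min_width=19, slack=2)
Line 2: ['brown', 'line', 'top', 'bus', 'of'] (min_width=21, slack=0)
Line 3: ['voice'] (min_width=5, slack=16)

Answer: |universe   refreshing|
|brown line top bus of|
|voice                |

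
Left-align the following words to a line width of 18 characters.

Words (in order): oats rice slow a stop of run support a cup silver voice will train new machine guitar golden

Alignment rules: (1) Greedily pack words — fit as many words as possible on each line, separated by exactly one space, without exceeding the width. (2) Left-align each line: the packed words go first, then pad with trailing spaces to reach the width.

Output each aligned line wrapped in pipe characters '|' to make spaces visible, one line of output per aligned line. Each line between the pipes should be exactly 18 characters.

Answer: |oats rice slow a  |
|stop of run       |
|support a cup     |
|silver voice will |
|train new machine |
|guitar golden     |

Derivation:
Line 1: ['oats', 'rice', 'slow', 'a'] (min_width=16, slack=2)
Line 2: ['stop', 'of', 'run'] (min_width=11, slack=7)
Line 3: ['support', 'a', 'cup'] (min_width=13, slack=5)
Line 4: ['silver', 'voice', 'will'] (min_width=17, slack=1)
Line 5: ['train', 'new', 'machine'] (min_width=17, slack=1)
Line 6: ['guitar', 'golden'] (min_width=13, slack=5)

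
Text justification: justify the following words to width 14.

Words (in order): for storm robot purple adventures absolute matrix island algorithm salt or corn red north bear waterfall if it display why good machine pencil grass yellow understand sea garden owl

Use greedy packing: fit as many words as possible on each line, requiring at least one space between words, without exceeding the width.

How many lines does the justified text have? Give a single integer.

Answer: 15

Derivation:
Line 1: ['for', 'storm'] (min_width=9, slack=5)
Line 2: ['robot', 'purple'] (min_width=12, slack=2)
Line 3: ['adventures'] (min_width=10, slack=4)
Line 4: ['absolute'] (min_width=8, slack=6)
Line 5: ['matrix', 'island'] (min_width=13, slack=1)
Line 6: ['algorithm', 'salt'] (min_width=14, slack=0)
Line 7: ['or', 'corn', 'red'] (min_width=11, slack=3)
Line 8: ['north', 'bear'] (min_width=10, slack=4)
Line 9: ['waterfall', 'if'] (min_width=12, slack=2)
Line 10: ['it', 'display', 'why'] (min_width=14, slack=0)
Line 11: ['good', 'machine'] (min_width=12, slack=2)
Line 12: ['pencil', 'grass'] (min_width=12, slack=2)
Line 13: ['yellow'] (min_width=6, slack=8)
Line 14: ['understand', 'sea'] (min_width=14, slack=0)
Line 15: ['garden', 'owl'] (min_width=10, slack=4)
Total lines: 15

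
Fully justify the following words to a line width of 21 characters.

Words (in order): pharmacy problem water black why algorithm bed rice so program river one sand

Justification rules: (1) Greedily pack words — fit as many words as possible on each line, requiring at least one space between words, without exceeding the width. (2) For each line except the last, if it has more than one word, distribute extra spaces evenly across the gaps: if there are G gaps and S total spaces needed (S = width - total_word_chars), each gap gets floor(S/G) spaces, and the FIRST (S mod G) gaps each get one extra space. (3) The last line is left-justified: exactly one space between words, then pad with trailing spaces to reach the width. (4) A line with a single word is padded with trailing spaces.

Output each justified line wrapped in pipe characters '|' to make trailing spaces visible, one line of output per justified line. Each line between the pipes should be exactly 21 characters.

Answer: |pharmacy      problem|
|water    black    why|
|algorithm bed rice so|
|program   river   one|
|sand                 |

Derivation:
Line 1: ['pharmacy', 'problem'] (min_width=16, slack=5)
Line 2: ['water', 'black', 'why'] (min_width=15, slack=6)
Line 3: ['algorithm', 'bed', 'rice', 'so'] (min_width=21, slack=0)
Line 4: ['program', 'river', 'one'] (min_width=17, slack=4)
Line 5: ['sand'] (min_width=4, slack=17)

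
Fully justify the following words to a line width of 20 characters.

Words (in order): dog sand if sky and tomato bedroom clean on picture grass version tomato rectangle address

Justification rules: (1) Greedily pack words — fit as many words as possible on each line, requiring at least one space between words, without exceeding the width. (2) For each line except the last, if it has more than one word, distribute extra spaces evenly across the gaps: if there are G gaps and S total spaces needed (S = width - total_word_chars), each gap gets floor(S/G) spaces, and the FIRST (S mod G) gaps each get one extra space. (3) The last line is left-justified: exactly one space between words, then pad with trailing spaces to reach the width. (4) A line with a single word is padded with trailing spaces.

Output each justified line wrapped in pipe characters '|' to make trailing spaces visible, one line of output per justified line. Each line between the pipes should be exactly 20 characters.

Answer: |dog  sand if sky and|
|tomato bedroom clean|
|on   picture   grass|
|version       tomato|
|rectangle address   |

Derivation:
Line 1: ['dog', 'sand', 'if', 'sky', 'and'] (min_width=19, slack=1)
Line 2: ['tomato', 'bedroom', 'clean'] (min_width=20, slack=0)
Line 3: ['on', 'picture', 'grass'] (min_width=16, slack=4)
Line 4: ['version', 'tomato'] (min_width=14, slack=6)
Line 5: ['rectangle', 'address'] (min_width=17, slack=3)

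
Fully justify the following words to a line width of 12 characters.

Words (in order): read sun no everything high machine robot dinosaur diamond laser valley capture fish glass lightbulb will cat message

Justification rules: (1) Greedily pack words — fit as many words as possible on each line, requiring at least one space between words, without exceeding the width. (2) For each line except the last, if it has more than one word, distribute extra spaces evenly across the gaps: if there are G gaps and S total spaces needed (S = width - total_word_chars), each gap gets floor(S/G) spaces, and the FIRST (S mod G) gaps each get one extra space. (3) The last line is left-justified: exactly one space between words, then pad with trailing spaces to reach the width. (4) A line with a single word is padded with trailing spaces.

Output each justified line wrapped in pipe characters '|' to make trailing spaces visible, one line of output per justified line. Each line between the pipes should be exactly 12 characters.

Answer: |read  sun no|
|everything  |
|high machine|
|robot       |
|dinosaur    |
|diamond     |
|laser valley|
|capture fish|
|glass       |
|lightbulb   |
|will     cat|
|message     |

Derivation:
Line 1: ['read', 'sun', 'no'] (min_width=11, slack=1)
Line 2: ['everything'] (min_width=10, slack=2)
Line 3: ['high', 'machine'] (min_width=12, slack=0)
Line 4: ['robot'] (min_width=5, slack=7)
Line 5: ['dinosaur'] (min_width=8, slack=4)
Line 6: ['diamond'] (min_width=7, slack=5)
Line 7: ['laser', 'valley'] (min_width=12, slack=0)
Line 8: ['capture', 'fish'] (min_width=12, slack=0)
Line 9: ['glass'] (min_width=5, slack=7)
Line 10: ['lightbulb'] (min_width=9, slack=3)
Line 11: ['will', 'cat'] (min_width=8, slack=4)
Line 12: ['message'] (min_width=7, slack=5)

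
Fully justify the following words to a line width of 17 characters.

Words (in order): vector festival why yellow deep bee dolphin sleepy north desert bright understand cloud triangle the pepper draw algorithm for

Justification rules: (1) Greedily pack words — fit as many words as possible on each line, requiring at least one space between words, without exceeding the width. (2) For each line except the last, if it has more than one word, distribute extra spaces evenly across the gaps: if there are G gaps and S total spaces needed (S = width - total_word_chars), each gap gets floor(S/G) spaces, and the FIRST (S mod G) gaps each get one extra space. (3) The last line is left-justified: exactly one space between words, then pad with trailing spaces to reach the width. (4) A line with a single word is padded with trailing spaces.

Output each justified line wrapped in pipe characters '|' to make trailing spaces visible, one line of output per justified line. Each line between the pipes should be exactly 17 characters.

Line 1: ['vector', 'festival'] (min_width=15, slack=2)
Line 2: ['why', 'yellow', 'deep'] (min_width=15, slack=2)
Line 3: ['bee', 'dolphin'] (min_width=11, slack=6)
Line 4: ['sleepy', 'north'] (min_width=12, slack=5)
Line 5: ['desert', 'bright'] (min_width=13, slack=4)
Line 6: ['understand', 'cloud'] (min_width=16, slack=1)
Line 7: ['triangle', 'the'] (min_width=12, slack=5)
Line 8: ['pepper', 'draw'] (min_width=11, slack=6)
Line 9: ['algorithm', 'for'] (min_width=13, slack=4)

Answer: |vector   festival|
|why  yellow  deep|
|bee       dolphin|
|sleepy      north|
|desert     bright|
|understand  cloud|
|triangle      the|
|pepper       draw|
|algorithm for    |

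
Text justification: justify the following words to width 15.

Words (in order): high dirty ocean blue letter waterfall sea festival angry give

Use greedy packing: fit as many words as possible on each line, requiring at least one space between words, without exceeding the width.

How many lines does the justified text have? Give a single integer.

Answer: 6

Derivation:
Line 1: ['high', 'dirty'] (min_width=10, slack=5)
Line 2: ['ocean', 'blue'] (min_width=10, slack=5)
Line 3: ['letter'] (min_width=6, slack=9)
Line 4: ['waterfall', 'sea'] (min_width=13, slack=2)
Line 5: ['festival', 'angry'] (min_width=14, slack=1)
Line 6: ['give'] (min_width=4, slack=11)
Total lines: 6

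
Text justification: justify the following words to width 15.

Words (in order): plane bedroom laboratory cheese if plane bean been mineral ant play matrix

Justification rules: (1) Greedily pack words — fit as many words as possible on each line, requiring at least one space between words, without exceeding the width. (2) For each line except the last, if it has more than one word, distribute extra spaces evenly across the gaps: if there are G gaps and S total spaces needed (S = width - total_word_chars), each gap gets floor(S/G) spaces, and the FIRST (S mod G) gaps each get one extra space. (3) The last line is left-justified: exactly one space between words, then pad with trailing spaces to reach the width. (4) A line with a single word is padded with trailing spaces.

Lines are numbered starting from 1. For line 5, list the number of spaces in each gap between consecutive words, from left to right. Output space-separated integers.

Answer: 5

Derivation:
Line 1: ['plane', 'bedroom'] (min_width=13, slack=2)
Line 2: ['laboratory'] (min_width=10, slack=5)
Line 3: ['cheese', 'if', 'plane'] (min_width=15, slack=0)
Line 4: ['bean', 'been'] (min_width=9, slack=6)
Line 5: ['mineral', 'ant'] (min_width=11, slack=4)
Line 6: ['play', 'matrix'] (min_width=11, slack=4)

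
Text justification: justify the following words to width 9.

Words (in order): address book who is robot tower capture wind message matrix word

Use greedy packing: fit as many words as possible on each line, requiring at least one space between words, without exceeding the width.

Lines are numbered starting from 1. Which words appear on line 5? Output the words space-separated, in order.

Answer: capture

Derivation:
Line 1: ['address'] (min_width=7, slack=2)
Line 2: ['book', 'who'] (min_width=8, slack=1)
Line 3: ['is', 'robot'] (min_width=8, slack=1)
Line 4: ['tower'] (min_width=5, slack=4)
Line 5: ['capture'] (min_width=7, slack=2)
Line 6: ['wind'] (min_width=4, slack=5)
Line 7: ['message'] (min_width=7, slack=2)
Line 8: ['matrix'] (min_width=6, slack=3)
Line 9: ['word'] (min_width=4, slack=5)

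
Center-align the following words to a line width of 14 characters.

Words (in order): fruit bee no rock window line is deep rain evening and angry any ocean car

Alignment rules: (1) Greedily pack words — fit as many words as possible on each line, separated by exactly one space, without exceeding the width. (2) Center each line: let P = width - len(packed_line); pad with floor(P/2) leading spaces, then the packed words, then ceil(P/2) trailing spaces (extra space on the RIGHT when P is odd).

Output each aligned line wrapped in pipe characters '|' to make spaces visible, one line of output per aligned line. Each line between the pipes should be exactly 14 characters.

Line 1: ['fruit', 'bee', 'no'] (min_width=12, slack=2)
Line 2: ['rock', 'window'] (min_width=11, slack=3)
Line 3: ['line', 'is', 'deep'] (min_width=12, slack=2)
Line 4: ['rain', 'evening'] (min_width=12, slack=2)
Line 5: ['and', 'angry', 'any'] (min_width=13, slack=1)
Line 6: ['ocean', 'car'] (min_width=9, slack=5)

Answer: | fruit bee no |
| rock window  |
| line is deep |
| rain evening |
|and angry any |
|  ocean car   |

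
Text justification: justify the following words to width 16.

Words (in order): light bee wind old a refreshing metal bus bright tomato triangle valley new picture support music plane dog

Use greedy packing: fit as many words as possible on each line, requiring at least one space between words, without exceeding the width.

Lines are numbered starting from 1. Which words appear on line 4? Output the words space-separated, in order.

Line 1: ['light', 'bee', 'wind'] (min_width=14, slack=2)
Line 2: ['old', 'a', 'refreshing'] (min_width=16, slack=0)
Line 3: ['metal', 'bus', 'bright'] (min_width=16, slack=0)
Line 4: ['tomato', 'triangle'] (min_width=15, slack=1)
Line 5: ['valley', 'new'] (min_width=10, slack=6)
Line 6: ['picture', 'support'] (min_width=15, slack=1)
Line 7: ['music', 'plane', 'dog'] (min_width=15, slack=1)

Answer: tomato triangle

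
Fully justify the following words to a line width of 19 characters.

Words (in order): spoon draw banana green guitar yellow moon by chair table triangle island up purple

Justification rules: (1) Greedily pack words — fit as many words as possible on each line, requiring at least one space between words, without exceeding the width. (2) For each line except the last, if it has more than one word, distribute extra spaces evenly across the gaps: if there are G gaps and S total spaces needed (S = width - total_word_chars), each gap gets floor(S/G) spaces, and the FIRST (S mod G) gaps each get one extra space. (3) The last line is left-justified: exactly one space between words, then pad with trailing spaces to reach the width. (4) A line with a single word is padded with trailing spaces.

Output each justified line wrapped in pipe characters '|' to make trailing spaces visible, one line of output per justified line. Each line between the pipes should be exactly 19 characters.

Answer: |spoon  draw  banana|
|green guitar yellow|
|moon by chair table|
|triangle  island up|
|purple             |

Derivation:
Line 1: ['spoon', 'draw', 'banana'] (min_width=17, slack=2)
Line 2: ['green', 'guitar', 'yellow'] (min_width=19, slack=0)
Line 3: ['moon', 'by', 'chair', 'table'] (min_width=19, slack=0)
Line 4: ['triangle', 'island', 'up'] (min_width=18, slack=1)
Line 5: ['purple'] (min_width=6, slack=13)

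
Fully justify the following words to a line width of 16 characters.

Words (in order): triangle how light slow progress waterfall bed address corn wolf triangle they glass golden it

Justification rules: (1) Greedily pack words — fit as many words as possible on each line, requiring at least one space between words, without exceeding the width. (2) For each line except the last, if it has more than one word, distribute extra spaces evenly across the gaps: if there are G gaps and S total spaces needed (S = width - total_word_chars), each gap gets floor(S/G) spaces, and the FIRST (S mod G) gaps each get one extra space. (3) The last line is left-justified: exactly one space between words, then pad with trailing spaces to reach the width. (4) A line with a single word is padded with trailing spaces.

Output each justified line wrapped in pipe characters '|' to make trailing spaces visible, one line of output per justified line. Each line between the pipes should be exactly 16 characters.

Answer: |triangle     how|
|light       slow|
|progress        |
|waterfall    bed|
|address     corn|
|wolf    triangle|
|they       glass|
|golden it       |

Derivation:
Line 1: ['triangle', 'how'] (min_width=12, slack=4)
Line 2: ['light', 'slow'] (min_width=10, slack=6)
Line 3: ['progress'] (min_width=8, slack=8)
Line 4: ['waterfall', 'bed'] (min_width=13, slack=3)
Line 5: ['address', 'corn'] (min_width=12, slack=4)
Line 6: ['wolf', 'triangle'] (min_width=13, slack=3)
Line 7: ['they', 'glass'] (min_width=10, slack=6)
Line 8: ['golden', 'it'] (min_width=9, slack=7)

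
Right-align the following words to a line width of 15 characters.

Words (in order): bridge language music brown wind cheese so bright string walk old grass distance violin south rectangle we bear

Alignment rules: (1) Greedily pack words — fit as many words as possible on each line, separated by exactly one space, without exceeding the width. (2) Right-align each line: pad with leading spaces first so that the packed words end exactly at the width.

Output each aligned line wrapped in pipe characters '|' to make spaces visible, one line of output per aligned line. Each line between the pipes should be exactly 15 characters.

Answer: |bridge language|
|    music brown|
| wind cheese so|
|  bright string|
| walk old grass|
|distance violin|
|south rectangle|
|        we bear|

Derivation:
Line 1: ['bridge', 'language'] (min_width=15, slack=0)
Line 2: ['music', 'brown'] (min_width=11, slack=4)
Line 3: ['wind', 'cheese', 'so'] (min_width=14, slack=1)
Line 4: ['bright', 'string'] (min_width=13, slack=2)
Line 5: ['walk', 'old', 'grass'] (min_width=14, slack=1)
Line 6: ['distance', 'violin'] (min_width=15, slack=0)
Line 7: ['south', 'rectangle'] (min_width=15, slack=0)
Line 8: ['we', 'bear'] (min_width=7, slack=8)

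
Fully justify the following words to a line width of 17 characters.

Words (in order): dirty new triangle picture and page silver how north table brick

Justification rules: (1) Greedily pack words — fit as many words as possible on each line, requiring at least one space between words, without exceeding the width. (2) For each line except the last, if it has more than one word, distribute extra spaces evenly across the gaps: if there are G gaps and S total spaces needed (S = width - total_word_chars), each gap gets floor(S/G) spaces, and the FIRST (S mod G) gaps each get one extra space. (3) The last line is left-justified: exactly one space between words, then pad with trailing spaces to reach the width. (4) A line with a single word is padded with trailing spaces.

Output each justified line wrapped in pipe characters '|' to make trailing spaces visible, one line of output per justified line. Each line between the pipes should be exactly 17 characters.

Line 1: ['dirty', 'new'] (min_width=9, slack=8)
Line 2: ['triangle', 'picture'] (min_width=16, slack=1)
Line 3: ['and', 'page', 'silver'] (min_width=15, slack=2)
Line 4: ['how', 'north', 'table'] (min_width=15, slack=2)
Line 5: ['brick'] (min_width=5, slack=12)

Answer: |dirty         new|
|triangle  picture|
|and  page  silver|
|how  north  table|
|brick            |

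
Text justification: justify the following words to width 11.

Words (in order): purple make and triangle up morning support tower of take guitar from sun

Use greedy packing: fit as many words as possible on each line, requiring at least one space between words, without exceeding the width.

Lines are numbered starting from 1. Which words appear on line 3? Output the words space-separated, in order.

Answer: triangle up

Derivation:
Line 1: ['purple', 'make'] (min_width=11, slack=0)
Line 2: ['and'] (min_width=3, slack=8)
Line 3: ['triangle', 'up'] (min_width=11, slack=0)
Line 4: ['morning'] (min_width=7, slack=4)
Line 5: ['support'] (min_width=7, slack=4)
Line 6: ['tower', 'of'] (min_width=8, slack=3)
Line 7: ['take', 'guitar'] (min_width=11, slack=0)
Line 8: ['from', 'sun'] (min_width=8, slack=3)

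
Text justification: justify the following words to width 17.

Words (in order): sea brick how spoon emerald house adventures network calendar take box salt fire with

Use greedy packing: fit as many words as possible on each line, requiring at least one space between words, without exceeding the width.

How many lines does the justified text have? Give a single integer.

Answer: 6

Derivation:
Line 1: ['sea', 'brick', 'how'] (min_width=13, slack=4)
Line 2: ['spoon', 'emerald'] (min_width=13, slack=4)
Line 3: ['house', 'adventures'] (min_width=16, slack=1)
Line 4: ['network', 'calendar'] (min_width=16, slack=1)
Line 5: ['take', 'box', 'salt'] (min_width=13, slack=4)
Line 6: ['fire', 'with'] (min_width=9, slack=8)
Total lines: 6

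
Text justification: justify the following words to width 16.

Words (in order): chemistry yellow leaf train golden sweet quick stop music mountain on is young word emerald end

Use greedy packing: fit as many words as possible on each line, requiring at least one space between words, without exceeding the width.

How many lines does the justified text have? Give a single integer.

Line 1: ['chemistry', 'yellow'] (min_width=16, slack=0)
Line 2: ['leaf', 'train'] (min_width=10, slack=6)
Line 3: ['golden', 'sweet'] (min_width=12, slack=4)
Line 4: ['quick', 'stop', 'music'] (min_width=16, slack=0)
Line 5: ['mountain', 'on', 'is'] (min_width=14, slack=2)
Line 6: ['young', 'word'] (min_width=10, slack=6)
Line 7: ['emerald', 'end'] (min_width=11, slack=5)
Total lines: 7

Answer: 7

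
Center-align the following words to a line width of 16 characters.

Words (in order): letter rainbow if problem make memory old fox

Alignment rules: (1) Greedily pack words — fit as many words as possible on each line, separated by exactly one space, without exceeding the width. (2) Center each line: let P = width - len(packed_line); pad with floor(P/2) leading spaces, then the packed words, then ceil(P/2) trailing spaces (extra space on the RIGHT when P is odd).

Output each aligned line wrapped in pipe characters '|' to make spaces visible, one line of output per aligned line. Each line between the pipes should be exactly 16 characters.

Line 1: ['letter', 'rainbow'] (min_width=14, slack=2)
Line 2: ['if', 'problem', 'make'] (min_width=15, slack=1)
Line 3: ['memory', 'old', 'fox'] (min_width=14, slack=2)

Answer: | letter rainbow |
|if problem make |
| memory old fox |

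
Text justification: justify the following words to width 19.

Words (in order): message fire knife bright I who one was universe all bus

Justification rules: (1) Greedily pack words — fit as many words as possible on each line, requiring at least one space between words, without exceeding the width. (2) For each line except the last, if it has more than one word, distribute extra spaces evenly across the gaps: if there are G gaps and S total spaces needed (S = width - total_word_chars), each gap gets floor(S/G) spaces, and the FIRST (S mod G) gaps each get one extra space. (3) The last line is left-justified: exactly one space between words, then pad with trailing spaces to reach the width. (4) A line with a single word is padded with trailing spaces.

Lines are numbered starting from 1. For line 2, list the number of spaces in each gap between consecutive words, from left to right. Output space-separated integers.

Answer: 2 2 2

Derivation:
Line 1: ['message', 'fire', 'knife'] (min_width=18, slack=1)
Line 2: ['bright', 'I', 'who', 'one'] (min_width=16, slack=3)
Line 3: ['was', 'universe', 'all'] (min_width=16, slack=3)
Line 4: ['bus'] (min_width=3, slack=16)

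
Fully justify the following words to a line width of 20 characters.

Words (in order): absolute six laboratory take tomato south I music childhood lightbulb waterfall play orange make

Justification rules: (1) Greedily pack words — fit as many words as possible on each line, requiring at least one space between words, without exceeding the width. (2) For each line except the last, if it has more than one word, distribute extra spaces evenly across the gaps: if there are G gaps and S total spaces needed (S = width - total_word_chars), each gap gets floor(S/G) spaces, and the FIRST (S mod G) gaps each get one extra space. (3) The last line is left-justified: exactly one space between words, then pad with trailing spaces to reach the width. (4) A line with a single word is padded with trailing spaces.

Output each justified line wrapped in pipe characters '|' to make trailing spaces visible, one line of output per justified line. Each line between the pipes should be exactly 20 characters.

Line 1: ['absolute', 'six'] (min_width=12, slack=8)
Line 2: ['laboratory', 'take'] (min_width=15, slack=5)
Line 3: ['tomato', 'south', 'I', 'music'] (min_width=20, slack=0)
Line 4: ['childhood', 'lightbulb'] (min_width=19, slack=1)
Line 5: ['waterfall', 'play'] (min_width=14, slack=6)
Line 6: ['orange', 'make'] (min_width=11, slack=9)

Answer: |absolute         six|
|laboratory      take|
|tomato south I music|
|childhood  lightbulb|
|waterfall       play|
|orange make         |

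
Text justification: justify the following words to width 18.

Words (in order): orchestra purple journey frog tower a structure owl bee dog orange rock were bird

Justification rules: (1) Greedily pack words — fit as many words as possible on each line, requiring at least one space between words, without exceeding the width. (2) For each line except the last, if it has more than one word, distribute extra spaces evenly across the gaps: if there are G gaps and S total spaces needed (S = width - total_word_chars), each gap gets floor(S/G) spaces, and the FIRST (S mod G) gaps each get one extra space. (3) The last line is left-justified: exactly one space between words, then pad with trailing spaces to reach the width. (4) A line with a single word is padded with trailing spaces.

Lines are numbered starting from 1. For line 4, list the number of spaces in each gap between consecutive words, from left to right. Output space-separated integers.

Line 1: ['orchestra', 'purple'] (min_width=16, slack=2)
Line 2: ['journey', 'frog', 'tower'] (min_width=18, slack=0)
Line 3: ['a', 'structure', 'owl'] (min_width=15, slack=3)
Line 4: ['bee', 'dog', 'orange'] (min_width=14, slack=4)
Line 5: ['rock', 'were', 'bird'] (min_width=14, slack=4)

Answer: 3 3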